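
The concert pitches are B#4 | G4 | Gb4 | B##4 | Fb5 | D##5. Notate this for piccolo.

B#3 G3 Gb3 B##3 Fb4 D##4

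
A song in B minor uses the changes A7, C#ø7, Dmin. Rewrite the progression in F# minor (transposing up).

B minor up to F# minor is a perfect fifth; each chord root moves by that interval while the quality stays the same.
A7: root A up a perfect fifth → E, giving E7.
C#ø7: root C# up a perfect fifth → G#, giving G#ø7.
Dmin: root D up a perfect fifth → A, giving Amin.

E7 G#ø7 Amin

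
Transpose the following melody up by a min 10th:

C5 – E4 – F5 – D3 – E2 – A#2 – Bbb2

C5 gives Eb6
E4 gives G5
F5 gives Ab6
D3 gives F4
E2 gives G3
A#2 gives C#4
Bbb2 gives Dbb4

Eb6 G5 Ab6 F4 G3 C#4 Dbb4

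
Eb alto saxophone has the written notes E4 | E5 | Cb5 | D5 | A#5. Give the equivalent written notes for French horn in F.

D4 D5 Bbb4 C5 G#5

First find concert pitch: the Eb alto saxophone sounds a major sixth below written, so E4 E5 Cb5 D5 A#5 sounds G3 G4 Ebb4 F4 C#5.
Then write for French horn in F: it sounds a perfect fifth below written, so the part must be a perfect fifth above concert.
G3 → D4
G4 → D5
Ebb4 → Bbb4
F4 → C5
C#5 → G#5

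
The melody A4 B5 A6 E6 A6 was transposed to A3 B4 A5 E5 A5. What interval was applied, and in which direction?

down a perfect octave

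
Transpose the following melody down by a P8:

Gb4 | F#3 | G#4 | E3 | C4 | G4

Gb3 F#2 G#3 E2 C3 G3

Gb4 gives Gb3
F#3 gives F#2
G#4 gives G#3
E3 gives E2
C4 gives C3
G4 gives G3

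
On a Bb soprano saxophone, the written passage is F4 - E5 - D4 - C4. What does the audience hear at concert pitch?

Eb4 D5 C4 Bb3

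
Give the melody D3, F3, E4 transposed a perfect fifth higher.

A3 C4 B4

A perfect fifth up from D3 gives A3.
F3 up a perfect fifth is C4.
A perfect fifth up from E4 gives B4.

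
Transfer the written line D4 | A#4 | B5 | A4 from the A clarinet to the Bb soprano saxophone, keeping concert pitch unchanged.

C#4 G##4 A#5 G#4

First find concert pitch: the A clarinet sounds a minor third below written, so D4 A#4 B5 A4 sounds B3 F##4 G#5 F#4.
Then write for Bb soprano saxophone: it sounds a major second below written, so the part must be a major second above concert.
B3 → C#4
F##4 → G##4
G#5 → A#5
F#4 → G#4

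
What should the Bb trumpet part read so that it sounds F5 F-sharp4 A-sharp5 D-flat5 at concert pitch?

G5 G#4 B#5 Eb5

The Bb trumpet sounds a major second below written, so the written part must be a major second above concert — transpose each note up.
F5 becomes G5
F#4 becomes G#4
A#5 becomes B#5
Db5 becomes Eb5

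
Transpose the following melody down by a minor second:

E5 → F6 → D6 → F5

D#5 E6 C#6 E5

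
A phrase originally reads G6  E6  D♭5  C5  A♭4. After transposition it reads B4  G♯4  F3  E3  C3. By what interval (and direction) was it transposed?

From G6 to B4 is 13 letter names — a thirteenth of some quality.
B4 to G6 is 20 semitones, which makes it a minor thirteenth; the second version is lower, so the direction is down.
Checking another pair — Ab4 → C3 — gives the same interval.

down a minor thirteenth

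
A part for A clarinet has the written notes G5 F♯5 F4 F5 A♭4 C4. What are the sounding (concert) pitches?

The A clarinet sounds a minor third below written, so transpose each written note down a minor third.
G5 -> E5
F#5 -> D#5
F4 -> D4
F5 -> D5
Ab4 -> F4
C4 -> A3

E5 D#5 D4 D5 F4 A3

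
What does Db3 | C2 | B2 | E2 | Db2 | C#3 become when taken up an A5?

Db3 up an augmented fifth is A3.
C2: a fifth up reaches G, and 8 semitones makes it G#2.
B2: a fifth up reaches F, and 8 semitones makes it F##3.
An augmented fifth up from E2 gives B#2.
Db2 up an augmented fifth is A2.
C#3: a fifth up reaches G, and 8 semitones makes it G##3.

A3 G#2 F##3 B#2 A2 G##3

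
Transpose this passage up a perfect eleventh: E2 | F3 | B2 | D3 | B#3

A3 Bb4 E4 G4 E#5

A perfect eleventh up from E2 gives A3.
F3: an eleventh up reaches B, and 17 semitones makes it Bb4.
B2: an eleventh up reaches E, and 17 semitones makes it E4.
D3: an eleventh up reaches G, and 17 semitones makes it G4.
B#3: an eleventh up reaches E, and 17 semitones makes it E#5.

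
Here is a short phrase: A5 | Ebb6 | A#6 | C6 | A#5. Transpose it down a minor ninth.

G#4 Db5 G##5 B4 G##4

A5 down a minor ninth is G#4.
A minor ninth down from Ebb6 gives Db5.
A minor ninth down from A#6 gives G##5.
C6 down a minor ninth is B4.
A#5 down a minor ninth is G##4.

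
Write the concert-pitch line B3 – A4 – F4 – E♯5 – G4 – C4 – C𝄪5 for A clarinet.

D4 C5 Ab4 G#5 Bb4 Eb4 E#5

The A clarinet sounds a minor third below written, so the written part must be a minor third above concert — transpose each note up.
B3 becomes D4
A4 becomes C5
F4 becomes Ab4
E#5 becomes G#5
G4 becomes Bb4
C4 becomes Eb4
C##5 becomes E#5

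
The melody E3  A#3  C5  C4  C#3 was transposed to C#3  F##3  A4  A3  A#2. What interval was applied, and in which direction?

down a minor third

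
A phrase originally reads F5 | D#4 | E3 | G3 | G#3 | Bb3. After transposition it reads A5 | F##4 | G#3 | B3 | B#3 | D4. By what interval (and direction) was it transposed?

up a major third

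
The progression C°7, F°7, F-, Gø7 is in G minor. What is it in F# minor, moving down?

B°7 E°7 E- F#ø7

G minor down to F# minor is a minor second; each chord root moves by that interval while the quality stays the same.
C°7: root C down a minor second → B, giving B°7.
F°7: root F down a minor second → E, giving E°7.
F-: root F down a minor second → E, giving E-.
Gø7: root G down a minor second → F#, giving F#ø7.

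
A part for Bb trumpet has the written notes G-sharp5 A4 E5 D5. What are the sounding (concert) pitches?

Written C4 on the Bb trumpet sounds as Bb3, a major second lower; apply that shift to every note.
G#5 to F#5
A4 to G4
E5 to D5
D5 to C5

F#5 G4 D5 C5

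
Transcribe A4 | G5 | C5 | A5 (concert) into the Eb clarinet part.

Written C4 sounds as Eb4 on the Eb clarinet, so concert pitches are written a minor third down.
A4 to F#4
G5 to E5
C5 to A4
A5 to F#5

F#4 E5 A4 F#5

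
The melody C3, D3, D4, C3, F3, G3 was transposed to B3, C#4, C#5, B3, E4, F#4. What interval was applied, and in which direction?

Take the first pair: C3 → B3. C to B spans 7 letter names, so the interval is some kind of seventh.
C3 to B3 is 11 semitones, which makes it a major seventh; the second version is higher, so the direction is up.
Checking another pair — G3 → F#4 — gives the same interval.

up a major seventh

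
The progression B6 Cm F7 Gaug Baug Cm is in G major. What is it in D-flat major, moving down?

F6 Gbm Cb7 Dbaug Faug Gbm

G major down to D-flat major is an augmented fourth; each chord root moves by that interval while the quality stays the same.
B6: root B down an augmented fourth → F, giving F6.
Cm: root C down an augmented fourth → Gb, giving Gbm.
F7: root F down an augmented fourth → Cb, giving Cb7.
Gaug: root G down an augmented fourth → Db, giving Dbaug.
Baug: root B down an augmented fourth → F, giving Faug.
Cm: root C down an augmented fourth → Gb, giving Gbm.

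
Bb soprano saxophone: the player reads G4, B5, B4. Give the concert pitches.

The Bb soprano saxophone sounds a major second below written, so transpose each written note down a major second.
G4 gives F4
B5 gives A5
B4 gives A4

F4 A5 A4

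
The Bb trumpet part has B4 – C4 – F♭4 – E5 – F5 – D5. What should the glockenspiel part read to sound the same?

A2 Bb1 Ebb2 D3 Eb3 C3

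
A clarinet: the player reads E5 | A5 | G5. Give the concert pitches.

C#5 F#5 E5

Written C4 on the A clarinet sounds as A3, a minor third lower; apply that shift to every note.
E5 -> C#5
A5 -> F#5
G5 -> E5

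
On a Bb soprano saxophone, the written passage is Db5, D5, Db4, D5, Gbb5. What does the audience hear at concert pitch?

Written C4 on the Bb soprano saxophone sounds as Bb3, a major second lower; apply that shift to every note.
Db5 → Cb5
D5 → C5
Db4 → Cb4
D5 → C5
Gbb5 → Fbb5

Cb5 C5 Cb4 C5 Fbb5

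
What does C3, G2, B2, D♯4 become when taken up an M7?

C3: a seventh up reaches B, and 11 semitones makes it B3.
G2: a seventh up reaches F, and 11 semitones makes it F#3.
B2: a seventh up reaches A, and 11 semitones makes it A#3.
D#4: a seventh up reaches C, and 11 semitones makes it C##5.

B3 F#3 A#3 C##5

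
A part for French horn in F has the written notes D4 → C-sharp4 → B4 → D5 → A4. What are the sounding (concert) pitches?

G3 F#3 E4 G4 D4

Written C4 on the French horn in F sounds as F3, a perfect fifth lower; apply that shift to every note.
D4 gives G3
C#4 gives F#3
B4 gives E4
D5 gives G4
A4 gives D4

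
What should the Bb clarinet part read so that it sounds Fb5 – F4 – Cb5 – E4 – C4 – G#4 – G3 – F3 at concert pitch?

Written C4 sounds as Bb3 on the Bb clarinet, so concert pitches are written a major second up.
Fb5 to Gb5
F4 to G4
Cb5 to Db5
E4 to F#4
C4 to D4
G#4 to A#4
G3 to A3
F3 to G3

Gb5 G4 Db5 F#4 D4 A#4 A3 G3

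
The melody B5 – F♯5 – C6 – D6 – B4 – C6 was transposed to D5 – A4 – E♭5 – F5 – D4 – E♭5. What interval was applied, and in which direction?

down a major sixth

From B5 to D5 is 6 letter names — a sixth of some quality.
D5 to B5 is 9 semitones, which makes it a major sixth; the second version is lower, so the direction is down.
Checking another pair — C6 → Eb5 — gives the same interval.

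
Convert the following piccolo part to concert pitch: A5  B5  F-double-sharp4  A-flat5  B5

A6 B6 F##5 Ab6 B6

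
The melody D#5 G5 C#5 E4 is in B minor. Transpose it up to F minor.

A5 Db6 G5 Bb4

From B up to F is a diminished fifth; apply that to each pitch.
D#5 → A5
G5 → Db6
C#5 → G5
E4 → Bb4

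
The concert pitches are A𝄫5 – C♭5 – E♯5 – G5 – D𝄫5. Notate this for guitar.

The guitar sounds a perfect octave below written, so the written part must be a perfect octave above concert — transpose each note up.
Abb5 becomes Abb6
Cb5 becomes Cb6
E#5 becomes E#6
G5 becomes G6
Dbb5 becomes Dbb6

Abb6 Cb6 E#6 G6 Dbb6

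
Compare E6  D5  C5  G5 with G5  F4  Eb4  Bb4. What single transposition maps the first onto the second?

down a major sixth

From E6 to G5 is 6 letter names — a sixth of some quality.
G5 to E6 is 9 semitones, which makes it a major sixth; the second version is lower, so the direction is down.
Checking another pair — G5 → Bb4 — gives the same interval.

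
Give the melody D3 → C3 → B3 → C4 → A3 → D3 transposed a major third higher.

F#3 E3 D#4 E4 C#4 F#3

A major third up from D3 gives F#3.
C3 up a major third is E3.
A major third up from B3 gives D#4.
A major third up from C4 gives E4.
A3: a third up reaches C, and 4 semitones makes it C#4.
D3 up a major third is F#3.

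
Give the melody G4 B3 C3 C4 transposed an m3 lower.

E4 G#3 A2 A3

A minor third down from G4 gives E4.
B3: a third down reaches G, and 3 semitones makes it G#3.
C3: a third down reaches A, and 3 semitones makes it A2.
C4 down a minor third is A3.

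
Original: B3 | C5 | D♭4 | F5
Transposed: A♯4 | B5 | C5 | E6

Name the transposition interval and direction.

up a major seventh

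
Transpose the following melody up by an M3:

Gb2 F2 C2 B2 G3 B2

Bb2 A2 E2 D#3 B3 D#3

Gb2 becomes Bb2
F2 becomes A2
C2 becomes E2
B2 becomes D#3
G3 becomes B3
B2 becomes D#3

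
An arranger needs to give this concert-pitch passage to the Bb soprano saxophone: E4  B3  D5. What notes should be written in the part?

F#4 C#4 E5

Written C4 sounds as Bb3 on the Bb soprano saxophone, so concert pitches are written a major second up.
E4 -> F#4
B3 -> C#4
D5 -> E5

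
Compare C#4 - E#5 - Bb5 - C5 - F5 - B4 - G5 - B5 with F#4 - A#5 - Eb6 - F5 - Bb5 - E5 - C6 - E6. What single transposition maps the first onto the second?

Take the first pair: C#4 → F#4. C to F spans 4 letter names, so the interval is some kind of fourth.
C#4 to F#4 is 5 semitones, which makes it a perfect fourth; the second version is higher, so the direction is up.
Checking another pair — B5 → E6 — gives the same interval.

up a perfect fourth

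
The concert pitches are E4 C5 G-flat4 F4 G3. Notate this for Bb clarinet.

Written C4 sounds as Bb3 on the Bb clarinet, so concert pitches are written a major second up.
E4 gives F#4
C5 gives D5
Gb4 gives Ab4
F4 gives G4
G3 gives A3

F#4 D5 Ab4 G4 A3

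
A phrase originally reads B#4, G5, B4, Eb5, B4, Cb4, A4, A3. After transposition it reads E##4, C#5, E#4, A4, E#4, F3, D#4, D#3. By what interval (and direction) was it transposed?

down a diminished fifth

Take the first pair: B#4 → E##4. B to E spans 5 letter names, so the interval is some kind of fifth.
E##4 to B#4 is 6 semitones, which makes it a diminished fifth; the second version is lower, so the direction is down.
Checking another pair — A3 → D#3 — gives the same interval.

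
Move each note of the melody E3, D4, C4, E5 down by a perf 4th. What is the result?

E3 to B2
D4 to A3
C4 to G3
E5 to B4

B2 A3 G3 B4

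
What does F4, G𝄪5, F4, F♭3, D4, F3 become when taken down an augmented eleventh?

Cb3 D#4 Cb3 Cbb2 Ab2 Cb2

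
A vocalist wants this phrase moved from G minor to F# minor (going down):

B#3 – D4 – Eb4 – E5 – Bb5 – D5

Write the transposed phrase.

From G down to F# is a minor second; apply that to each pitch.
B#3 gives A##3
D4 gives C#4
Eb4 gives D4
E5 gives D#5
Bb5 gives A5
D5 gives C#5

A##3 C#4 D4 D#5 A5 C#5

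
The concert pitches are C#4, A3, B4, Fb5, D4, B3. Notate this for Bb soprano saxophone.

D#4 B3 C#5 Gb5 E4 C#4

The Bb soprano saxophone sounds a major second below written, so the written part must be a major second above concert — transpose each note up.
C#4 gives D#4
A3 gives B3
B4 gives C#5
Fb5 gives Gb5
D4 gives E4
B3 gives C#4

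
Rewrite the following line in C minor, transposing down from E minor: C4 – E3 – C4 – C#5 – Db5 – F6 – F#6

E minor to C minor down is a major third, so every note moves down by that interval.
C4 becomes Ab3
E3 becomes C3
C4 becomes Ab3
C#5 becomes A4
Db5 becomes Bbb4
F6 becomes Db6
F#6 becomes D6

Ab3 C3 Ab3 A4 Bbb4 Db6 D6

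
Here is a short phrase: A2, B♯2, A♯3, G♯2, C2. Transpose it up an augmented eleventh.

D#4 E##4 D##5 C##4 F#3

A2: an eleventh up reaches D, and 18 semitones makes it D#4.
B#2: an eleventh up reaches E, and 18 semitones makes it E##4.
A#3 up an augmented eleventh is D##5.
G#2: an eleventh up reaches C, and 18 semitones makes it C##4.
C2: an eleventh up reaches F, and 18 semitones makes it F#3.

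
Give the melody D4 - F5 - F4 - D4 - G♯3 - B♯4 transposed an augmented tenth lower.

Bbb2 Dbb4 Dbb3 Bbb2 Eb2 G3

D4 -> Bbb2
F5 -> Dbb4
F4 -> Dbb3
D4 -> Bbb2
G#3 -> Eb2
B#4 -> G3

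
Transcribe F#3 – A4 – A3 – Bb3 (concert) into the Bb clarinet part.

G#3 B4 B3 C4

Written C4 sounds as Bb3 on the Bb clarinet, so concert pitches are written a major second up.
F#3 -> G#3
A4 -> B4
A3 -> B3
Bb3 -> C4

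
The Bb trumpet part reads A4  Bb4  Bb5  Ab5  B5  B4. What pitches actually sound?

G4 Ab4 Ab5 Gb5 A5 A4

The Bb trumpet sounds a major second below written, so transpose each written note down a major second.
A4 -> G4
Bb4 -> Ab4
Bb5 -> Ab5
Ab5 -> Gb5
B5 -> A5
B4 -> A4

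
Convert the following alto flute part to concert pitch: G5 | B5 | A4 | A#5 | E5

Written C4 on the alto flute sounds as G3, a perfect fourth lower; apply that shift to every note.
G5 gives D5
B5 gives F#5
A4 gives E4
A#5 gives E#5
E5 gives B4

D5 F#5 E4 E#5 B4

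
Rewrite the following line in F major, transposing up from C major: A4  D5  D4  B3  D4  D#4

From C up to F is a perfect fourth; apply that to each pitch.
A4 → D5
D5 → G5
D4 → G4
B3 → E4
D4 → G4
D#4 → G#4

D5 G5 G4 E4 G4 G#4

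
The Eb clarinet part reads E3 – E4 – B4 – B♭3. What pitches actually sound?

G3 G4 D5 Db4

The Eb clarinet sounds a minor third above written, so transpose each written note up a minor third.
E3 becomes G3
E4 becomes G4
B4 becomes D5
Bb3 becomes Db4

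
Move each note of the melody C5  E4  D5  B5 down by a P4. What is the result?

G4 B3 A4 F#5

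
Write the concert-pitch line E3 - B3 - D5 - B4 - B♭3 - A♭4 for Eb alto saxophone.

C#4 G#4 B5 G#5 G4 F5

Written C4 sounds as Eb3 on the Eb alto saxophone, so concert pitches are written a major sixth up.
E3 gives C#4
B3 gives G#4
D5 gives B5
B4 gives G#5
Bb3 gives G4
Ab4 gives F5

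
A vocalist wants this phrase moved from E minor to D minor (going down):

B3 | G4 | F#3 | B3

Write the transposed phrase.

A3 F4 E3 A3

E minor to D minor down is a major second, so every note moves down by that interval.
B3 → A3
G4 → F4
F#3 → E3
B3 → A3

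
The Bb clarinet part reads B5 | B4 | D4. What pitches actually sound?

A5 A4 C4

Written C4 on the Bb clarinet sounds as Bb3, a major second lower; apply that shift to every note.
B5 → A5
B4 → A4
D4 → C4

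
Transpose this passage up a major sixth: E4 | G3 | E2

C#5 E4 C#3

E4 up a major sixth is C#5.
G3: a sixth up reaches E, and 9 semitones makes it E4.
A major sixth up from E2 gives C#3.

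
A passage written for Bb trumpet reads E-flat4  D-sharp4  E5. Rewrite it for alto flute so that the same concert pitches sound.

First find concert pitch: the Bb trumpet sounds a major second below written, so E-flat4 D-sharp4 E5 sounds Db4 C#4 D5.
Then write for alto flute: it sounds a perfect fourth below written, so the part must be a perfect fourth above concert.
Db4 → Gb4
C#4 → F#4
D5 → G5

Gb4 F#4 G5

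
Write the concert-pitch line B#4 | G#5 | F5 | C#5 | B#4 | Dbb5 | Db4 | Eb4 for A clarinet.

Written C4 sounds as A3 on the A clarinet, so concert pitches are written a minor third up.
B#4 to D#5
G#5 to B5
F5 to Ab5
C#5 to E5
B#4 to D#5
Dbb5 to Fbb5
Db4 to Fb4
Eb4 to Gb4

D#5 B5 Ab5 E5 D#5 Fbb5 Fb4 Gb4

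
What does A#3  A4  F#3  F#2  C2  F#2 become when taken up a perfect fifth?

A perfect fifth up from A#3 gives E#4.
A perfect fifth up from A4 gives E5.
A perfect fifth up from F#3 gives C#4.
F#2 up a perfect fifth is C#3.
C2 up a perfect fifth is G2.
A perfect fifth up from F#2 gives C#3.

E#4 E5 C#4 C#3 G2 C#3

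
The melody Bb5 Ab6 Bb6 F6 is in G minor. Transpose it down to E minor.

G minor to E minor down is a minor third, so every note moves down by that interval.
Bb5 gives G5
Ab6 gives F6
Bb6 gives G6
F6 gives D6

G5 F6 G6 D6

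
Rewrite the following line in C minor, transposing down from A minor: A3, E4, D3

From A down to C is a major sixth; apply that to each pitch.
A3 -> C3
E4 -> G3
D3 -> F2

C3 G3 F2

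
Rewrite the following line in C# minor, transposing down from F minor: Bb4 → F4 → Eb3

F#4 C#4 B2

F minor to C# minor down is a diminished fourth, so every note moves down by that interval.
Bb4 gives F#4
F4 gives C#4
Eb3 gives B2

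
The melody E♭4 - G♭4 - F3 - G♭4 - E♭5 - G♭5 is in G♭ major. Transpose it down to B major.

G♭ major to B major down is a diminished sixth, so every note moves down by that interval.
Eb4 → G#3
Gb4 → B3
F3 → A#2
Gb4 → B3
Eb5 → G#4
Gb5 → B4

G#3 B3 A#2 B3 G#4 B4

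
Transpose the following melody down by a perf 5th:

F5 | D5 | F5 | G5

Bb4 G4 Bb4 C5

F5 gives Bb4
D5 gives G4
F5 gives Bb4
G5 gives C5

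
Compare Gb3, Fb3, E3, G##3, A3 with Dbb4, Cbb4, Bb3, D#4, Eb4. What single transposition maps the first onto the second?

up a diminished fifth

Take the first pair: Gb3 → Dbb4. G to D spans 5 letter names, so the interval is some kind of fifth.
Gb3 to Dbb4 is 6 semitones, which makes it a diminished fifth; the second version is higher, so the direction is up.
Checking another pair — A3 → Eb4 — gives the same interval.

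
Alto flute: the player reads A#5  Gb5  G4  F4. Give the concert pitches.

E#5 Db5 D4 C4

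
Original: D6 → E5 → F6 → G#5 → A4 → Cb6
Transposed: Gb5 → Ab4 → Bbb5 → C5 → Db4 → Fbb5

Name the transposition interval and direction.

down an augmented fifth

From D6 to Gb5 is 5 letter names — a fifth of some quality.
Gb5 to D6 is 8 semitones, which makes it an augmented fifth; the second version is lower, so the direction is down.
Checking another pair — Cb6 → Fbb5 — gives the same interval.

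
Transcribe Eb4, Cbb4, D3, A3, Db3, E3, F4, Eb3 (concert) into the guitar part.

The guitar sounds a perfect octave below written, so the written part must be a perfect octave above concert — transpose each note up.
Eb4 gives Eb5
Cbb4 gives Cbb5
D3 gives D4
A3 gives A4
Db3 gives Db4
E3 gives E4
F4 gives F5
Eb3 gives Eb4

Eb5 Cbb5 D4 A4 Db4 E4 F5 Eb4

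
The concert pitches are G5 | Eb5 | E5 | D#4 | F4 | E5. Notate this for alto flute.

C6 Ab5 A5 G#4 Bb4 A5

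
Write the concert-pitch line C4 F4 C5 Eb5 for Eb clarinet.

Written C4 sounds as Eb4 on the Eb clarinet, so concert pitches are written a minor third down.
C4 becomes A3
F4 becomes D4
C5 becomes A4
Eb5 becomes C5

A3 D4 A4 C5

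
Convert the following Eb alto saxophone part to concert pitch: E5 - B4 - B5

G4 D4 D5

The Eb alto saxophone sounds a major sixth below written, so transpose each written note down a major sixth.
E5 to G4
B4 to D4
B5 to D5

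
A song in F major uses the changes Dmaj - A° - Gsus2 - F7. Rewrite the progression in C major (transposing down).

Amaj E° Dsus2 C7

F major down to C major is a perfect fourth; each chord root moves by that interval while the quality stays the same.
Dmaj: root D down a perfect fourth → A, giving Amaj.
A°: root A down a perfect fourth → E, giving E°.
Gsus2: root G down a perfect fourth → D, giving Dsus2.
F7: root F down a perfect fourth → C, giving C7.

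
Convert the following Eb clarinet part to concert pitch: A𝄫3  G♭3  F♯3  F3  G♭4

Written C4 on the Eb clarinet sounds as Eb4, a minor third higher; apply that shift to every note.
Abb3 → Cbb4
Gb3 → Bbb3
F#3 → A3
F3 → Ab3
Gb4 → Bbb4

Cbb4 Bbb3 A3 Ab3 Bbb4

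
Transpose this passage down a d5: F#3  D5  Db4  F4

B#2 G#4 G3 B3

F#3: a fifth down reaches B, and 6 semitones makes it B#2.
A diminished fifth down from D5 gives G#4.
Db4: a fifth down reaches G, and 6 semitones makes it G3.
A diminished fifth down from F4 gives B3.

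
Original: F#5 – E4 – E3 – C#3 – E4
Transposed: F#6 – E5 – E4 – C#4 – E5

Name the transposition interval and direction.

Take the first pair: F#5 → F#6. F to F spans 8 letter names, so the interval is some kind of octave.
F#5 to F#6 is 12 semitones, which makes it a perfect octave; the second version is higher, so the direction is up.
Checking another pair — E4 → E5 — gives the same interval.

up a perfect octave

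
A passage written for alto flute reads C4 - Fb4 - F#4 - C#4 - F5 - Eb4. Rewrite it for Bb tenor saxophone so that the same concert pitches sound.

A4 Db5 D#5 A#4 D6 C5

First find concert pitch: the alto flute sounds a perfect fourth below written, so C4 Fb4 F#4 C#4 F5 Eb4 sounds G3 Cb4 C#4 G#3 C5 Bb3.
Then write for Bb tenor saxophone: it sounds a major ninth below written, so the part must be a major ninth above concert.
G3 → A4
Cb4 → Db5
C#4 → D#5
G#3 → A#4
C5 → D6
Bb3 → C5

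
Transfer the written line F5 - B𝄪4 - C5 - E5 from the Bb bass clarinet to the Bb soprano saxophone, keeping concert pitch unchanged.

F4 B##3 C4 E4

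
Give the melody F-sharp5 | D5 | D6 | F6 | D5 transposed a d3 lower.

F#5 becomes D##5
D5 becomes B#4
D6 becomes B#5
F6 becomes D#6
D5 becomes B#4

D##5 B#4 B#5 D#6 B#4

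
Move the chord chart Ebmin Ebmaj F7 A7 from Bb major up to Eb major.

Bb major up to Eb major is a perfect fourth; each chord root moves by that interval while the quality stays the same.
Ebmin: root Eb up a perfect fourth → Ab, giving Abmin.
Ebmaj: root Eb up a perfect fourth → Ab, giving Abmaj.
F7: root F up a perfect fourth → Bb, giving Bb7.
A7: root A up a perfect fourth → D, giving D7.

Abmin Abmaj Bb7 D7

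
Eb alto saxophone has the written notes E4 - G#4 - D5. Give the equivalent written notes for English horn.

First find concert pitch: the Eb alto saxophone sounds a major sixth below written, so E4 G#4 D5 sounds G3 B3 F4.
Then write for English horn: it sounds a perfect fifth below written, so the part must be a perfect fifth above concert.
G3 → D4
B3 → F#4
F4 → C5

D4 F#4 C5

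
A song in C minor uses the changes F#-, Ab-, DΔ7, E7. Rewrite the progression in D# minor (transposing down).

C minor down to D# minor is a diminished seventh; each chord root moves by that interval while the quality stays the same.
F#-: root F# down a diminished seventh → G##, giving G##-.
Ab-: root Ab down a diminished seventh → B, giving B-.
DΔ7: root D down a diminished seventh → E#, giving E#Δ7.
E7: root E down a diminished seventh → F##, giving F##7.

G##- B- E#Δ7 F##7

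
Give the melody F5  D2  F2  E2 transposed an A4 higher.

B5 G#2 B2 A#2

F5 gives B5
D2 gives G#2
F2 gives B2
E2 gives A#2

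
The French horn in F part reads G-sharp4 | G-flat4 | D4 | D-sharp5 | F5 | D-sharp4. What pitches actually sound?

The French horn in F sounds a perfect fifth below written, so transpose each written note down a perfect fifth.
G#4 gives C#4
Gb4 gives Cb4
D4 gives G3
D#5 gives G#4
F5 gives Bb4
D#4 gives G#3

C#4 Cb4 G3 G#4 Bb4 G#3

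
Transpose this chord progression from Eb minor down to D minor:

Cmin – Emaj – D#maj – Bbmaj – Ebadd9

Bmin D#maj C##maj Amaj Dadd9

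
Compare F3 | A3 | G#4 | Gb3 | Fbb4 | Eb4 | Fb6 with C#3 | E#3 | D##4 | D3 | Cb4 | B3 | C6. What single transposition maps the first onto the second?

down a diminished fourth

From F3 to C#3 is 4 letter names — a fourth of some quality.
C#3 to F3 is 4 semitones, which makes it a diminished fourth; the second version is lower, so the direction is down.
Checking another pair — Fb6 → C6 — gives the same interval.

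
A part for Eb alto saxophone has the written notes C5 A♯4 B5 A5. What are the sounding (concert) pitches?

Eb4 C#4 D5 C5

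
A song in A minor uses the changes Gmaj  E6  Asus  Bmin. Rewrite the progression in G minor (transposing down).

A minor down to G minor is a major second; each chord root moves by that interval while the quality stays the same.
Gmaj: root G down a major second → F, giving Fmaj.
E6: root E down a major second → D, giving D6.
Asus: root A down a major second → G, giving Gsus.
Bmin: root B down a major second → A, giving Amin.

Fmaj D6 Gsus Amin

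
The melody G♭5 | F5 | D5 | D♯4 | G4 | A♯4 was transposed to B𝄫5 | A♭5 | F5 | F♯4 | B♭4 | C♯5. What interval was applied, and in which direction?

up a minor third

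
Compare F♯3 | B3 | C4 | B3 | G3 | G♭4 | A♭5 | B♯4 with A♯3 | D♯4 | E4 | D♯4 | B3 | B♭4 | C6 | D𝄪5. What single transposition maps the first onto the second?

up a major third

Take the first pair: F#3 → A#3. F to A spans 3 letter names, so the interval is some kind of third.
F#3 to A#3 is 4 semitones, which makes it a major third; the second version is higher, so the direction is up.
Checking another pair — B#4 → D##5 — gives the same interval.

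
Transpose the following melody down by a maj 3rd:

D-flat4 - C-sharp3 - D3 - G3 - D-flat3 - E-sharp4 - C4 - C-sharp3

Db4 becomes Bbb3
C#3 becomes A2
D3 becomes Bb2
G3 becomes Eb3
Db3 becomes Bbb2
E#4 becomes C#4
C4 becomes Ab3
C#3 becomes A2

Bbb3 A2 Bb2 Eb3 Bbb2 C#4 Ab3 A2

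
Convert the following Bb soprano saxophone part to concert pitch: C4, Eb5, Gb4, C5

Bb3 Db5 Fb4 Bb4

Written C4 on the Bb soprano saxophone sounds as Bb3, a major second lower; apply that shift to every note.
C4 → Bb3
Eb5 → Db5
Gb4 → Fb4
C5 → Bb4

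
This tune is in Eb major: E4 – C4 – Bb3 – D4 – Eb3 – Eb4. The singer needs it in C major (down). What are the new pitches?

C#4 A3 G3 B3 C3 C4

Eb major to C major down is a minor third, so every note moves down by that interval.
E4 becomes C#4
C4 becomes A3
Bb3 becomes G3
D4 becomes B3
Eb3 becomes C3
Eb4 becomes C4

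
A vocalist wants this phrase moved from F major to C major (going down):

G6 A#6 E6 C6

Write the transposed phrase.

D6 E#6 B5 G5

From F down to C is a perfect fourth; apply that to each pitch.
G6 → D6
A#6 → E#6
E6 → B5
C6 → G5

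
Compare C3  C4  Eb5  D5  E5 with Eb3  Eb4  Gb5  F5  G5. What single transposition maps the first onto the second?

Take the first pair: C3 → Eb3. C to E spans 3 letter names, so the interval is some kind of third.
C3 to Eb3 is 3 semitones, which makes it a minor third; the second version is higher, so the direction is up.
Checking another pair — E5 → G5 — gives the same interval.

up a minor third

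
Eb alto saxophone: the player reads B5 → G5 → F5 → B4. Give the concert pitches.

D5 Bb4 Ab4 D4

Written C4 on the Eb alto saxophone sounds as Eb3, a major sixth lower; apply that shift to every note.
B5 gives D5
G5 gives Bb4
F5 gives Ab4
B4 gives D4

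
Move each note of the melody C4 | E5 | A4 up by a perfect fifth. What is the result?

A perfect fifth up from C4 gives G4.
A perfect fifth up from E5 gives B5.
A4 up a perfect fifth is E5.

G4 B5 E5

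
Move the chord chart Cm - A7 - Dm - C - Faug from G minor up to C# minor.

F#m D#7 G#m F# Baug

G minor up to C# minor is an augmented fourth; each chord root moves by that interval while the quality stays the same.
Cm: root C up an augmented fourth → F#, giving F#m.
A7: root A up an augmented fourth → D#, giving D#7.
Dm: root D up an augmented fourth → G#, giving G#m.
C: root C up an augmented fourth → F#, giving F#.
Faug: root F up an augmented fourth → B, giving Baug.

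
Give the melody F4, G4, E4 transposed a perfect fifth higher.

F4 up a perfect fifth is C5.
A perfect fifth up from G4 gives D5.
E4: a fifth up reaches B, and 7 semitones makes it B4.

C5 D5 B4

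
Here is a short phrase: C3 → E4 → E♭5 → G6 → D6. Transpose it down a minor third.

C3 becomes A2
E4 becomes C#4
Eb5 becomes C5
G6 becomes E6
D6 becomes B5

A2 C#4 C5 E6 B5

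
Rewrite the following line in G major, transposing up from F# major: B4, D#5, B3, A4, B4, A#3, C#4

From F# up to G is a minor second; apply that to each pitch.
B4 becomes C5
D#5 becomes E5
B3 becomes C4
A4 becomes Bb4
B4 becomes C5
A#3 becomes B3
C#4 becomes D4

C5 E5 C4 Bb4 C5 B3 D4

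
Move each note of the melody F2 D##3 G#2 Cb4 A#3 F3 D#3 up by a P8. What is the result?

F3 D##4 G#3 Cb5 A#4 F4 D#4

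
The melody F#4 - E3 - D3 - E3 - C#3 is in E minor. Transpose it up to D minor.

E minor to D minor up is a minor seventh, so every note moves up by that interval.
F#4 -> E5
E3 -> D4
D3 -> C4
E3 -> D4
C#3 -> B3

E5 D4 C4 D4 B3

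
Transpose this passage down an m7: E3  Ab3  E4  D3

E3 becomes F#2
Ab3 becomes Bb2
E4 becomes F#3
D3 becomes E2

F#2 Bb2 F#3 E2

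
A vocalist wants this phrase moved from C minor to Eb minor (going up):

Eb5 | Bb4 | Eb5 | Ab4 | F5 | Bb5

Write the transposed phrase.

Gb5 Db5 Gb5 Cb5 Ab5 Db6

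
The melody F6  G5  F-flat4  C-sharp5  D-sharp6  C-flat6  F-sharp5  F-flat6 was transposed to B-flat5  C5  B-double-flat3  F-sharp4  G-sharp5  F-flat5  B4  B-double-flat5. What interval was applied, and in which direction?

From F6 to Bb5 is 5 letter names — a fifth of some quality.
Bb5 to F6 is 7 semitones, which makes it a perfect fifth; the second version is lower, so the direction is down.
Checking another pair — Fb6 → Bbb5 — gives the same interval.

down a perfect fifth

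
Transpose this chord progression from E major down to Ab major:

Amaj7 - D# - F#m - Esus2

Dbmaj7 G Bbm Absus2

E major down to Ab major is an augmented fifth; each chord root moves by that interval while the quality stays the same.
Amaj7: root A down an augmented fifth → Db, giving Dbmaj7.
D#: root D# down an augmented fifth → G, giving G.
F#m: root F# down an augmented fifth → Bb, giving Bbm.
Esus2: root E down an augmented fifth → Ab, giving Absus2.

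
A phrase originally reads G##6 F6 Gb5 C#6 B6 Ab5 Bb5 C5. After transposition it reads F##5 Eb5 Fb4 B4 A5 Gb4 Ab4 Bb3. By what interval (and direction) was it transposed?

down a major ninth

From G##6 to F##5 is 9 letter names — a ninth of some quality.
F##5 to G##6 is 14 semitones, which makes it a major ninth; the second version is lower, so the direction is down.
Checking another pair — C5 → Bb3 — gives the same interval.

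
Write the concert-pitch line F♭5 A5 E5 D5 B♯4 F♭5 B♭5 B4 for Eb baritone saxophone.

Db7 F#7 C#7 B6 G##6 Db7 G7 G#6

Written C4 sounds as Eb2 on the Eb baritone saxophone, so concert pitches are written a major thirteenth up.
Fb5 → Db7
A5 → F#7
E5 → C#7
D5 → B6
B#4 → G##6
Fb5 → Db7
Bb5 → G7
B4 → G#6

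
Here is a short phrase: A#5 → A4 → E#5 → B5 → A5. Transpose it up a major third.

C##6 C#5 G##5 D#6 C#6

A#5 becomes C##6
A4 becomes C#5
E#5 becomes G##5
B5 becomes D#6
A5 becomes C#6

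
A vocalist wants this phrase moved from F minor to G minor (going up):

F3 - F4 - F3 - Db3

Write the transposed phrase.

G3 G4 G3 Eb3

From F up to G is a major second; apply that to each pitch.
F3 gives G3
F4 gives G4
F3 gives G3
Db3 gives Eb3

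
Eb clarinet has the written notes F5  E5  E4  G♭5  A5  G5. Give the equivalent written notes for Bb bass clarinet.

Bb6 A6 A5 Cb7 D7 C7

First find concert pitch: the Eb clarinet sounds a minor third above written, so F5 E5 E4 G♭5 A5 G5 sounds Ab5 G5 G4 Bbb5 C6 Bb5.
Then write for Bb bass clarinet: it sounds a major ninth below written, so the part must be a major ninth above concert.
Ab5 → Bb6
G5 → A6
G4 → A5
Bbb5 → Cb7
C6 → D7
Bb5 → C7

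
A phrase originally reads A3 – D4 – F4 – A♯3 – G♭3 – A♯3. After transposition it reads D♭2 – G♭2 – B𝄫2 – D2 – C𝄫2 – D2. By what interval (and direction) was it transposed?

Take the first pair: A3 → Db2. A to D spans 12 letter names, so the interval is some kind of twelfth.
Db2 to A3 is 20 semitones, which makes it an augmented twelfth; the second version is lower, so the direction is down.
Checking another pair — A#3 → D2 — gives the same interval.

down an augmented twelfth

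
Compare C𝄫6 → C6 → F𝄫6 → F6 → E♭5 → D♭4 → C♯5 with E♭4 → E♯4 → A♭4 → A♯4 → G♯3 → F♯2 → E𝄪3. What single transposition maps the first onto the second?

From Cbb6 to Eb4 is 13 letter names — a thirteenth of some quality.
Eb4 to Cbb6 is 19 semitones, which makes it a diminished thirteenth; the second version is lower, so the direction is down.
Checking another pair — C#5 → E##3 — gives the same interval.

down a diminished thirteenth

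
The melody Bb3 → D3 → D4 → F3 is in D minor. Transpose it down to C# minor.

A3 C#3 C#4 E3

From D down to C# is a minor second; apply that to each pitch.
Bb3 to A3
D3 to C#3
D4 to C#4
F3 to E3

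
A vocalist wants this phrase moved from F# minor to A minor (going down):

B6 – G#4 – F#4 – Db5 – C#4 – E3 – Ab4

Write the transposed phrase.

D6 B3 A3 Fb4 E3 G2 Cb4

F# minor to A minor down is a major sixth, so every note moves down by that interval.
B6 to D6
G#4 to B3
F#4 to A3
Db5 to Fb4
C#4 to E3
E3 to G2
Ab4 to Cb4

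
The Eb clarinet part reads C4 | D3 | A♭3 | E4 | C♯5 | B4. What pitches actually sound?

Eb4 F3 Cb4 G4 E5 D5

The Eb clarinet sounds a minor third above written, so transpose each written note up a minor third.
C4 to Eb4
D3 to F3
Ab3 to Cb4
E4 to G4
C#5 to E5
B4 to D5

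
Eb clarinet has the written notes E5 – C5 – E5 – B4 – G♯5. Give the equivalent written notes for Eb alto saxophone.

E6 C6 E6 B5 G#6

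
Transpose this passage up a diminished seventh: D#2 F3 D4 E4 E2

D#2 gives C3
F3 gives Ebb4
D4 gives Cb5
E4 gives Db5
E2 gives Db3

C3 Ebb4 Cb5 Db5 Db3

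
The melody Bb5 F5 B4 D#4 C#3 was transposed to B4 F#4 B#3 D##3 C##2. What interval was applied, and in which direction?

down a diminished octave

From Bb5 to B4 is 8 letter names — an octave of some quality.
B4 to Bb5 is 11 semitones, which makes it a diminished octave; the second version is lower, so the direction is down.
Checking another pair — C#3 → C##2 — gives the same interval.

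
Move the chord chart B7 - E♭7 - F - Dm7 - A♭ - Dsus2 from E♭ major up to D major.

E♭ major up to D major is a major seventh; each chord root moves by that interval while the quality stays the same.
B7: root B up a major seventh → A#, giving A#7.
E♭7: root E♭ up a major seventh → D, giving D7.
F: root F up a major seventh → E, giving E.
Dm7: root D up a major seventh → C#, giving C#m7.
A♭: root A♭ up a major seventh → G, giving G.
Dsus2: root D up a major seventh → C#, giving C#sus2.

A#7 D7 E C#m7 G C#sus2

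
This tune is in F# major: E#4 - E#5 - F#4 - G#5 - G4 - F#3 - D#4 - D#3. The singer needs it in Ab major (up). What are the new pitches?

F# major to Ab major up is a diminished third, so every note moves up by that interval.
E#4 becomes G4
E#5 becomes G5
F#4 becomes Ab4
G#5 becomes Bb5
G4 becomes Bbb4
F#3 becomes Ab3
D#4 becomes F4
D#3 becomes F3

G4 G5 Ab4 Bb5 Bbb4 Ab3 F4 F3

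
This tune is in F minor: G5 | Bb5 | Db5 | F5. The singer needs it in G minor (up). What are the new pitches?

A5 C6 Eb5 G5

From F up to G is a major second; apply that to each pitch.
G5 to A5
Bb5 to C6
Db5 to Eb5
F5 to G5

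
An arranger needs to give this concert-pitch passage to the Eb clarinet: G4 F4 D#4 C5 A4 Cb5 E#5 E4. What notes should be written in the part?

Written C4 sounds as Eb4 on the Eb clarinet, so concert pitches are written a minor third down.
G4 becomes E4
F4 becomes D4
D#4 becomes B#3
C5 becomes A4
A4 becomes F#4
Cb5 becomes Ab4
E#5 becomes C##5
E4 becomes C#4

E4 D4 B#3 A4 F#4 Ab4 C##5 C#4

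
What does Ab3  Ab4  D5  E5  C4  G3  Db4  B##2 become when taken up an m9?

Bbb4 Bbb5 Eb6 F6 Db5 Ab4 Ebb5 C##4

Ab3 gives Bbb4
Ab4 gives Bbb5
D5 gives Eb6
E5 gives F6
C4 gives Db5
G3 gives Ab4
Db4 gives Ebb5
B##2 gives C##4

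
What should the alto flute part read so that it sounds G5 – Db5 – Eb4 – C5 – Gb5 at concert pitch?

Written C4 sounds as G3 on the alto flute, so concert pitches are written a perfect fourth up.
G5 → C6
Db5 → Gb5
Eb4 → Ab4
C5 → F5
Gb5 → Cb6

C6 Gb5 Ab4 F5 Cb6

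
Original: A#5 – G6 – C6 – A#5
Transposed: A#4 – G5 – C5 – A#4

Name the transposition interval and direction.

down a perfect octave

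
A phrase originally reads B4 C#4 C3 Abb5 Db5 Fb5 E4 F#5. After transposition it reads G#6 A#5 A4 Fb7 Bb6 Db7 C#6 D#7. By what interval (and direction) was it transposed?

up a major thirteenth

Take the first pair: B4 → G#6. B to G spans 13 letter names, so the interval is some kind of thirteenth.
B4 to G#6 is 21 semitones, which makes it a major thirteenth; the second version is higher, so the direction is up.
Checking another pair — F#5 → D#7 — gives the same interval.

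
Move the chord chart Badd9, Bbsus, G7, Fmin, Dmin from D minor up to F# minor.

D minor up to F# minor is a major third; each chord root moves by that interval while the quality stays the same.
Badd9: root B up a major third → D#, giving D#add9.
Bbsus: root Bb up a major third → D, giving Dsus.
G7: root G up a major third → B, giving B7.
Fmin: root F up a major third → A, giving Amin.
Dmin: root D up a major third → F#, giving F#min.

D#add9 Dsus B7 Amin F#min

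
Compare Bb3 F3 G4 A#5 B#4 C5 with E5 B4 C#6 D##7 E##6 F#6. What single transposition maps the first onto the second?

Take the first pair: Bb3 → E5. B to E spans 11 letter names, so the interval is some kind of eleventh.
Bb3 to E5 is 18 semitones, which makes it an augmented eleventh; the second version is higher, so the direction is up.
Checking another pair — C5 → F#6 — gives the same interval.

up an augmented eleventh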